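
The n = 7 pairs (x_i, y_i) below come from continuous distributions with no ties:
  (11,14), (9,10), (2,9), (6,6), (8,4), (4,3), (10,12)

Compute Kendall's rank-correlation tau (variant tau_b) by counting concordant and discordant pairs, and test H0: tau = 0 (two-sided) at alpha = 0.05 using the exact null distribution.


Step 1: Enumerate the 21 unordered pairs (i,j) with i<j and classify each by sign(x_j-x_i) * sign(y_j-y_i).
  (1,2):dx=-2,dy=-4->C; (1,3):dx=-9,dy=-5->C; (1,4):dx=-5,dy=-8->C; (1,5):dx=-3,dy=-10->C
  (1,6):dx=-7,dy=-11->C; (1,7):dx=-1,dy=-2->C; (2,3):dx=-7,dy=-1->C; (2,4):dx=-3,dy=-4->C
  (2,5):dx=-1,dy=-6->C; (2,6):dx=-5,dy=-7->C; (2,7):dx=+1,dy=+2->C; (3,4):dx=+4,dy=-3->D
  (3,5):dx=+6,dy=-5->D; (3,6):dx=+2,dy=-6->D; (3,7):dx=+8,dy=+3->C; (4,5):dx=+2,dy=-2->D
  (4,6):dx=-2,dy=-3->C; (4,7):dx=+4,dy=+6->C; (5,6):dx=-4,dy=-1->C; (5,7):dx=+2,dy=+8->C
  (6,7):dx=+6,dy=+9->C
Step 2: C = 17, D = 4, total pairs = 21.
Step 3: tau = (C - D)/(n(n-1)/2) = (17 - 4)/21 = 0.619048.
Step 4: Exact two-sided p-value (enumerate n! = 5040 permutations of y under H0): p = 0.069048.
Step 5: alpha = 0.05. fail to reject H0.

tau_b = 0.6190 (C=17, D=4), p = 0.069048, fail to reject H0.


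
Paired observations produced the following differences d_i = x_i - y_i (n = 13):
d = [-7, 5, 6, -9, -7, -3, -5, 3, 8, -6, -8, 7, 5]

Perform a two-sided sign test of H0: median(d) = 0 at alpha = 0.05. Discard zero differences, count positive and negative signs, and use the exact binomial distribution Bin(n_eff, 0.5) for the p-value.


Step 1: Discard zero differences. Original n = 13; n_eff = number of nonzero differences = 13.
Nonzero differences (with sign): -7, +5, +6, -9, -7, -3, -5, +3, +8, -6, -8, +7, +5
Step 2: Count signs: positive = 6, negative = 7.
Step 3: Under H0: P(positive) = 0.5, so the number of positives S ~ Bin(13, 0.5).
Step 4: Two-sided exact p-value = sum of Bin(13,0.5) probabilities at or below the observed probability = 1.000000.
Step 5: alpha = 0.05. fail to reject H0.

n_eff = 13, pos = 6, neg = 7, p = 1.000000, fail to reject H0.


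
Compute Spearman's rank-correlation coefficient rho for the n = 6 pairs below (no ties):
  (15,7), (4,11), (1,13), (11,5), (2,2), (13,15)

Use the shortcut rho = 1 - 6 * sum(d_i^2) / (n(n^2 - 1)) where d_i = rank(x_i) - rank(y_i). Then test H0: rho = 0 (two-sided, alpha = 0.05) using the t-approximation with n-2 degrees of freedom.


Step 1: Rank x and y separately (midranks; no ties here).
rank(x): 15->6, 4->3, 1->1, 11->4, 2->2, 13->5
rank(y): 7->3, 11->4, 13->5, 5->2, 2->1, 15->6
Step 2: d_i = R_x(i) - R_y(i); compute d_i^2.
  (6-3)^2=9, (3-4)^2=1, (1-5)^2=16, (4-2)^2=4, (2-1)^2=1, (5-6)^2=1
sum(d^2) = 32.
Step 3: rho = 1 - 6*32 / (6*(6^2 - 1)) = 1 - 192/210 = 0.085714.
Step 4: Under H0, t = rho * sqrt((n-2)/(1-rho^2)) = 0.1721 ~ t(4).
Step 5: Two-sided p-value from the t-distribution with 4 df = 0.871743.
Step 6: alpha = 0.05. fail to reject H0.

rho = 0.0857, p = 0.871743, fail to reject H0 at alpha = 0.05.


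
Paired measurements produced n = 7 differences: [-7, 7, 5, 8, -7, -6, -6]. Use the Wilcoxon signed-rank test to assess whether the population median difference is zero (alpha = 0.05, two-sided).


Step 1: Drop any zero differences (none here) and take |d_i|.
|d| = [7, 7, 5, 8, 7, 6, 6]
Step 2: Midrank |d_i| (ties get averaged ranks).
ranks: |7|->5, |7|->5, |5|->1, |8|->7, |7|->5, |6|->2.5, |6|->2.5
Step 3: Attach original signs; sum ranks with positive sign and with negative sign.
W+ = 5 + 1 + 7 = 13
W- = 5 + 5 + 2.5 + 2.5 = 15
(Check: W+ + W- = 28 should equal n(n+1)/2 = 28.)
Step 4: Test statistic W = min(W+, W-) = 13.
Step 5: Ties in |d|, so use the tie-corrected normal approximation.
        E[W] = n(n+1)/4 = 7*8/4 = 14.
        Tie groups: |d|=6 (t=2), |d|=7 (t=3); sum(t^3 - t) = 30.
        Var[W] = n(n+1)(2n+1)/24 - sum(t^3-t)/48 = 840/24 - 30/48 = 34.375.
        z = (W - E[W]) / sqrt(Var[W]) = (13 - 14) / 5.8630 = -0.1706.
        Two-sided p = 2*Phi(z) = 0.864569.
Step 6: alpha = 0.05. fail to reject H0.

W+ = 13, W- = 15, W = min = 13, p = 0.864569, fail to reject H0.


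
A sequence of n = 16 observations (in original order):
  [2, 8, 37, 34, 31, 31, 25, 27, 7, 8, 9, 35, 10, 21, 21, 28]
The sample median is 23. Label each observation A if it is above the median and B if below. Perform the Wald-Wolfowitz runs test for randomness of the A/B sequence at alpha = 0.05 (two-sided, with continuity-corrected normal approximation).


Step 1: Compute median = 23; label A = above, B = below.
Labels in order: BBAAAAAABBBABBBA  (n_A = 8, n_B = 8)
Step 2: Count runs R = 6.
Step 3: Under H0 (random ordering), E[R] = 2*n_A*n_B/(n_A+n_B) + 1 = 2*8*8/16 + 1 = 9.0000.
        Var[R] = 2*n_A*n_B*(2*n_A*n_B - n_A - n_B) / ((n_A+n_B)^2 * (n_A+n_B-1)) = 14336/3840 = 3.7333.
        SD[R] = 1.9322.
Step 4: Continuity-corrected z = (R + 0.5 - E[R]) / SD[R] = (6 + 0.5 - 9.0000) / 1.9322 = -1.2939.
Step 5: Two-sided p-value via normal approximation = 2*(1 - Phi(|z|)) = 0.195709.
Step 6: alpha = 0.05. fail to reject H0.

R = 6, z = -1.2939, p = 0.195709, fail to reject H0.


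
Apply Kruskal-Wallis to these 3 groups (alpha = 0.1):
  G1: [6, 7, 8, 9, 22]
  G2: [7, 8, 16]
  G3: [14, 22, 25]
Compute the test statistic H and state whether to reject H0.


Step 1: Combine all N = 11 observations and assign midranks.
sorted (value, group, rank): (6,G1,1), (7,G1,2.5), (7,G2,2.5), (8,G1,4.5), (8,G2,4.5), (9,G1,6), (14,G3,7), (16,G2,8), (22,G1,9.5), (22,G3,9.5), (25,G3,11)
Step 2: Sum ranks within each group.
R_1 = 23.5 (n_1 = 5)
R_2 = 15 (n_2 = 3)
R_3 = 27.5 (n_3 = 3)
Step 3: H = 12/(N(N+1)) * sum(R_i^2/n_i) - 3(N+1)
     = 12/(11*12) * (23.5^2/5 + 15^2/3 + 27.5^2/3) - 3*12
     = 0.090909 * 437.533 - 36
     = 3.775758.
Step 4: Ties present; correction factor C = 1 - 18/(11^3 - 11) = 0.986364. Corrected H = 3.775758 / 0.986364 = 3.827957.
Step 5: Under H0, H ~ chi^2(2); p-value = 0.147492.
Step 6: alpha = 0.1. fail to reject H0.

H = 3.8280, df = 2, p = 0.147492, fail to reject H0.


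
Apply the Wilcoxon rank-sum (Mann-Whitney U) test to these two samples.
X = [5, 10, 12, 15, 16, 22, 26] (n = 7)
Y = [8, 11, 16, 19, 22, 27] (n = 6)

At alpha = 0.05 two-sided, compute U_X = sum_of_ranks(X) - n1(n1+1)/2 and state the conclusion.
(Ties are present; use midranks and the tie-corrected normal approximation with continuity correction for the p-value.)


Step 1: Combine and sort all 13 observations; assign midranks.
sorted (value, group): (5,X), (8,Y), (10,X), (11,Y), (12,X), (15,X), (16,X), (16,Y), (19,Y), (22,X), (22,Y), (26,X), (27,Y)
ranks: 5->1, 8->2, 10->3, 11->4, 12->5, 15->6, 16->7.5, 16->7.5, 19->9, 22->10.5, 22->10.5, 26->12, 27->13
Step 2: Rank sum for X: R1 = 1 + 3 + 5 + 6 + 7.5 + 10.5 + 12 = 45.
Step 3: U_X = R1 - n1(n1+1)/2 = 45 - 7*8/2 = 45 - 28 = 17.
       U_Y = n1*n2 - U_X = 42 - 17 = 25.
Step 4: Ties are present, so use the tie-corrected normal approximation (with continuity correction) for the p-value.
Step 5: p-value = 0.616104; compare to alpha = 0.05. fail to reject H0.

U_X = 17, p = 0.616104, fail to reject H0 at alpha = 0.05.


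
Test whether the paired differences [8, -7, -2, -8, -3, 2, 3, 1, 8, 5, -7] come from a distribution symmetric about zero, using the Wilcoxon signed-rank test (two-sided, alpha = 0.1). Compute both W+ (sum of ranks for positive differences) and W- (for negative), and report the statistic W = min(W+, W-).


Step 1: Drop any zero differences (none here) and take |d_i|.
|d| = [8, 7, 2, 8, 3, 2, 3, 1, 8, 5, 7]
Step 2: Midrank |d_i| (ties get averaged ranks).
ranks: |8|->10, |7|->7.5, |2|->2.5, |8|->10, |3|->4.5, |2|->2.5, |3|->4.5, |1|->1, |8|->10, |5|->6, |7|->7.5
Step 3: Attach original signs; sum ranks with positive sign and with negative sign.
W+ = 10 + 2.5 + 4.5 + 1 + 10 + 6 = 34
W- = 7.5 + 2.5 + 10 + 4.5 + 7.5 = 32
(Check: W+ + W- = 66 should equal n(n+1)/2 = 66.)
Step 4: Test statistic W = min(W+, W-) = 32.
Step 5: Ties in |d|, so use the tie-corrected normal approximation.
        E[W] = n(n+1)/4 = 11*12/4 = 33.
        Tie groups: |d|=2 (t=2), |d|=3 (t=2), |d|=7 (t=2), |d|=8 (t=3); sum(t^3 - t) = 42.
        Var[W] = n(n+1)(2n+1)/24 - sum(t^3-t)/48 = 3036/24 - 42/48 = 125.625.
        z = (W - E[W]) / sqrt(Var[W]) = (32 - 33) / 11.2083 = -0.0892.
        Two-sided p = 2*Phi(z) = 0.928907.
Step 6: alpha = 0.1. fail to reject H0.

W+ = 34, W- = 32, W = min = 32, p = 0.928907, fail to reject H0.


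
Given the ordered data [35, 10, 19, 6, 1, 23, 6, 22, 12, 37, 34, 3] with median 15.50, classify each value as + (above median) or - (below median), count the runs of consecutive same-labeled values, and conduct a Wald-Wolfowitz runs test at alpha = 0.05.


Step 1: Compute median = 15.50; label A = above, B = below.
Labels in order: ABABBABABAAB  (n_A = 6, n_B = 6)
Step 2: Count runs R = 10.
Step 3: Under H0 (random ordering), E[R] = 2*n_A*n_B/(n_A+n_B) + 1 = 2*6*6/12 + 1 = 7.0000.
        Var[R] = 2*n_A*n_B*(2*n_A*n_B - n_A - n_B) / ((n_A+n_B)^2 * (n_A+n_B-1)) = 4320/1584 = 2.7273.
        SD[R] = 1.6514.
Step 4: Continuity-corrected z = (R - 0.5 - E[R]) / SD[R] = (10 - 0.5 - 7.0000) / 1.6514 = 1.5138.
Step 5: Two-sided p-value via normal approximation = 2*(1 - Phi(|z|)) = 0.130070.
Step 6: alpha = 0.05. fail to reject H0.

R = 10, z = 1.5138, p = 0.130070, fail to reject H0.


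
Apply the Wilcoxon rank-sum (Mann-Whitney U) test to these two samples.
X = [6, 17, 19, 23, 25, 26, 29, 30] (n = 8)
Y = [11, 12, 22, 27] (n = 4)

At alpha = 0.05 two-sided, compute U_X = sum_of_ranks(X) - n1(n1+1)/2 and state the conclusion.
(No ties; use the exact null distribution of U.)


Step 1: Combine and sort all 12 observations; assign midranks.
sorted (value, group): (6,X), (11,Y), (12,Y), (17,X), (19,X), (22,Y), (23,X), (25,X), (26,X), (27,Y), (29,X), (30,X)
ranks: 6->1, 11->2, 12->3, 17->4, 19->5, 22->6, 23->7, 25->8, 26->9, 27->10, 29->11, 30->12
Step 2: Rank sum for X: R1 = 1 + 4 + 5 + 7 + 8 + 9 + 11 + 12 = 57.
Step 3: U_X = R1 - n1(n1+1)/2 = 57 - 8*9/2 = 57 - 36 = 21.
       U_Y = n1*n2 - U_X = 32 - 21 = 11.
Step 4: No ties, so the exact null distribution of U (based on enumerating the C(12,8) = 495 equally likely rank assignments) gives the two-sided p-value.
Step 5: p-value = 0.460606; compare to alpha = 0.05. fail to reject H0.

U_X = 21, p = 0.460606, fail to reject H0 at alpha = 0.05.


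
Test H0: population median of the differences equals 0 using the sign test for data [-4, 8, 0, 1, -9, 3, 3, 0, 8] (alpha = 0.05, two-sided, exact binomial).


Step 1: Discard zero differences. Original n = 9; n_eff = number of nonzero differences = 7.
Nonzero differences (with sign): -4, +8, +1, -9, +3, +3, +8
Step 2: Count signs: positive = 5, negative = 2.
Step 3: Under H0: P(positive) = 0.5, so the number of positives S ~ Bin(7, 0.5).
Step 4: Two-sided exact p-value = sum of Bin(7,0.5) probabilities at or below the observed probability = 0.453125.
Step 5: alpha = 0.05. fail to reject H0.

n_eff = 7, pos = 5, neg = 2, p = 0.453125, fail to reject H0.


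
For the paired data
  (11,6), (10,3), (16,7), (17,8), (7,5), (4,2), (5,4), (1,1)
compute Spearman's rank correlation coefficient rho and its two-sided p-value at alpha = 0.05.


Step 1: Rank x and y separately (midranks; no ties here).
rank(x): 11->6, 10->5, 16->7, 17->8, 7->4, 4->2, 5->3, 1->1
rank(y): 6->6, 3->3, 7->7, 8->8, 5->5, 2->2, 4->4, 1->1
Step 2: d_i = R_x(i) - R_y(i); compute d_i^2.
  (6-6)^2=0, (5-3)^2=4, (7-7)^2=0, (8-8)^2=0, (4-5)^2=1, (2-2)^2=0, (3-4)^2=1, (1-1)^2=0
sum(d^2) = 6.
Step 3: rho = 1 - 6*6 / (8*(8^2 - 1)) = 1 - 36/504 = 0.928571.
Step 4: Under H0, t = rho * sqrt((n-2)/(1-rho^2)) = 6.1283 ~ t(6).
Step 5: Two-sided p-value from the t-distribution with 6 df = 0.000863.
Step 6: alpha = 0.05. reject H0.

rho = 0.9286, p = 0.000863, reject H0 at alpha = 0.05.


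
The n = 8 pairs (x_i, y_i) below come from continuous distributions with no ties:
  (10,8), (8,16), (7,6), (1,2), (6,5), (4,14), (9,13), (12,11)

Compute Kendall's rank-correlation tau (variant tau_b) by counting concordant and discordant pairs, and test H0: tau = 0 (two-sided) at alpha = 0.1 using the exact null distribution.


Step 1: Enumerate the 28 unordered pairs (i,j) with i<j and classify each by sign(x_j-x_i) * sign(y_j-y_i).
  (1,2):dx=-2,dy=+8->D; (1,3):dx=-3,dy=-2->C; (1,4):dx=-9,dy=-6->C; (1,5):dx=-4,dy=-3->C
  (1,6):dx=-6,dy=+6->D; (1,7):dx=-1,dy=+5->D; (1,8):dx=+2,dy=+3->C; (2,3):dx=-1,dy=-10->C
  (2,4):dx=-7,dy=-14->C; (2,5):dx=-2,dy=-11->C; (2,6):dx=-4,dy=-2->C; (2,7):dx=+1,dy=-3->D
  (2,8):dx=+4,dy=-5->D; (3,4):dx=-6,dy=-4->C; (3,5):dx=-1,dy=-1->C; (3,6):dx=-3,dy=+8->D
  (3,7):dx=+2,dy=+7->C; (3,8):dx=+5,dy=+5->C; (4,5):dx=+5,dy=+3->C; (4,6):dx=+3,dy=+12->C
  (4,7):dx=+8,dy=+11->C; (4,8):dx=+11,dy=+9->C; (5,6):dx=-2,dy=+9->D; (5,7):dx=+3,dy=+8->C
  (5,8):dx=+6,dy=+6->C; (6,7):dx=+5,dy=-1->D; (6,8):dx=+8,dy=-3->D; (7,8):dx=+3,dy=-2->D
Step 2: C = 18, D = 10, total pairs = 28.
Step 3: tau = (C - D)/(n(n-1)/2) = (18 - 10)/28 = 0.285714.
Step 4: Exact two-sided p-value (enumerate n! = 40320 permutations of y under H0): p = 0.398760.
Step 5: alpha = 0.1. fail to reject H0.

tau_b = 0.2857 (C=18, D=10), p = 0.398760, fail to reject H0.


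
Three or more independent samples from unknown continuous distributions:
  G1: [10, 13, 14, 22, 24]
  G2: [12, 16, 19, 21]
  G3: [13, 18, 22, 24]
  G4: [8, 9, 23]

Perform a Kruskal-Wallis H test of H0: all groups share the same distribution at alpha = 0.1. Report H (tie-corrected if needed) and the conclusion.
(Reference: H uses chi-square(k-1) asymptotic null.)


Step 1: Combine all N = 16 observations and assign midranks.
sorted (value, group, rank): (8,G4,1), (9,G4,2), (10,G1,3), (12,G2,4), (13,G1,5.5), (13,G3,5.5), (14,G1,7), (16,G2,8), (18,G3,9), (19,G2,10), (21,G2,11), (22,G1,12.5), (22,G3,12.5), (23,G4,14), (24,G1,15.5), (24,G3,15.5)
Step 2: Sum ranks within each group.
R_1 = 43.5 (n_1 = 5)
R_2 = 33 (n_2 = 4)
R_3 = 42.5 (n_3 = 4)
R_4 = 17 (n_4 = 3)
Step 3: H = 12/(N(N+1)) * sum(R_i^2/n_i) - 3(N+1)
     = 12/(16*17) * (43.5^2/5 + 33^2/4 + 42.5^2/4 + 17^2/3) - 3*17
     = 0.044118 * 1198.6 - 51
     = 1.879228.
Step 4: Ties present; correction factor C = 1 - 18/(16^3 - 16) = 0.995588. Corrected H = 1.879228 / 0.995588 = 1.887555.
Step 5: Under H0, H ~ chi^2(3); p-value = 0.596070.
Step 6: alpha = 0.1. fail to reject H0.

H = 1.8876, df = 3, p = 0.596070, fail to reject H0.


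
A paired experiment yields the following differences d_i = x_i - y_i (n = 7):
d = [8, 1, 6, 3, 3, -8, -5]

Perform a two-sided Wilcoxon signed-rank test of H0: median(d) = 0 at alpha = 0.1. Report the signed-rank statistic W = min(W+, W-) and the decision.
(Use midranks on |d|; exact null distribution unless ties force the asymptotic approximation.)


Step 1: Drop any zero differences (none here) and take |d_i|.
|d| = [8, 1, 6, 3, 3, 8, 5]
Step 2: Midrank |d_i| (ties get averaged ranks).
ranks: |8|->6.5, |1|->1, |6|->5, |3|->2.5, |3|->2.5, |8|->6.5, |5|->4
Step 3: Attach original signs; sum ranks with positive sign and with negative sign.
W+ = 6.5 + 1 + 5 + 2.5 + 2.5 = 17.5
W- = 6.5 + 4 = 10.5
(Check: W+ + W- = 28 should equal n(n+1)/2 = 28.)
Step 4: Test statistic W = min(W+, W-) = 10.5.
Step 5: Ties in |d|, so use the tie-corrected normal approximation.
        E[W] = n(n+1)/4 = 7*8/4 = 14.
        Tie groups: |d|=3 (t=2), |d|=8 (t=2); sum(t^3 - t) = 12.
        Var[W] = n(n+1)(2n+1)/24 - sum(t^3-t)/48 = 840/24 - 12/48 = 34.75.
        z = (W - E[W]) / sqrt(Var[W]) = (10.5 - 14) / 5.8949 = -0.5937.
        Two-sided p = 2*Phi(z) = 0.552691.
Step 6: alpha = 0.1. fail to reject H0.

W+ = 17.5, W- = 10.5, W = min = 10.5, p = 0.552691, fail to reject H0.


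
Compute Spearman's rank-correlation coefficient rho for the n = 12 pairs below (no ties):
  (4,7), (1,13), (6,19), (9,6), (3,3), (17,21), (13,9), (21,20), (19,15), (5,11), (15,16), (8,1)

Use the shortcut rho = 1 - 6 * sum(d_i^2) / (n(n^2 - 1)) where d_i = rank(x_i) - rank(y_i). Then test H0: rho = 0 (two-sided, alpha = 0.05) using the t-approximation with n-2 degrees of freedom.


Step 1: Rank x and y separately (midranks; no ties here).
rank(x): 4->3, 1->1, 6->5, 9->7, 3->2, 17->10, 13->8, 21->12, 19->11, 5->4, 15->9, 8->6
rank(y): 7->4, 13->7, 19->10, 6->3, 3->2, 21->12, 9->5, 20->11, 15->8, 11->6, 16->9, 1->1
Step 2: d_i = R_x(i) - R_y(i); compute d_i^2.
  (3-4)^2=1, (1-7)^2=36, (5-10)^2=25, (7-3)^2=16, (2-2)^2=0, (10-12)^2=4, (8-5)^2=9, (12-11)^2=1, (11-8)^2=9, (4-6)^2=4, (9-9)^2=0, (6-1)^2=25
sum(d^2) = 130.
Step 3: rho = 1 - 6*130 / (12*(12^2 - 1)) = 1 - 780/1716 = 0.545455.
Step 4: Under H0, t = rho * sqrt((n-2)/(1-rho^2)) = 2.0580 ~ t(10).
Step 5: Two-sided p-value from the t-distribution with 10 df = 0.066612.
Step 6: alpha = 0.05. fail to reject H0.

rho = 0.5455, p = 0.066612, fail to reject H0 at alpha = 0.05.


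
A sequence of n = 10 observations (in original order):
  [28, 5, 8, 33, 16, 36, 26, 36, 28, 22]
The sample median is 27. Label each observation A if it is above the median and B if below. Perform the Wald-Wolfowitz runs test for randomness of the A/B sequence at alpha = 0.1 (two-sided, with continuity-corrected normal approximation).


Step 1: Compute median = 27; label A = above, B = below.
Labels in order: ABBABABAAB  (n_A = 5, n_B = 5)
Step 2: Count runs R = 8.
Step 3: Under H0 (random ordering), E[R] = 2*n_A*n_B/(n_A+n_B) + 1 = 2*5*5/10 + 1 = 6.0000.
        Var[R] = 2*n_A*n_B*(2*n_A*n_B - n_A - n_B) / ((n_A+n_B)^2 * (n_A+n_B-1)) = 2000/900 = 2.2222.
        SD[R] = 1.4907.
Step 4: Continuity-corrected z = (R - 0.5 - E[R]) / SD[R] = (8 - 0.5 - 6.0000) / 1.4907 = 1.0062.
Step 5: Two-sided p-value via normal approximation = 2*(1 - Phi(|z|)) = 0.314305.
Step 6: alpha = 0.1. fail to reject H0.

R = 8, z = 1.0062, p = 0.314305, fail to reject H0.


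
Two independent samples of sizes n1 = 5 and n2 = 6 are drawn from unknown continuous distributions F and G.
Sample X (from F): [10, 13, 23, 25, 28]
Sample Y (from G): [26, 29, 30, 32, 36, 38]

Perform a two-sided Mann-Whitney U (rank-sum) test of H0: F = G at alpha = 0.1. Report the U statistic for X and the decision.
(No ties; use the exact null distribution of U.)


Step 1: Combine and sort all 11 observations; assign midranks.
sorted (value, group): (10,X), (13,X), (23,X), (25,X), (26,Y), (28,X), (29,Y), (30,Y), (32,Y), (36,Y), (38,Y)
ranks: 10->1, 13->2, 23->3, 25->4, 26->5, 28->6, 29->7, 30->8, 32->9, 36->10, 38->11
Step 2: Rank sum for X: R1 = 1 + 2 + 3 + 4 + 6 = 16.
Step 3: U_X = R1 - n1(n1+1)/2 = 16 - 5*6/2 = 16 - 15 = 1.
       U_Y = n1*n2 - U_X = 30 - 1 = 29.
Step 4: No ties, so the exact null distribution of U (based on enumerating the C(11,5) = 462 equally likely rank assignments) gives the two-sided p-value.
Step 5: p-value = 0.008658; compare to alpha = 0.1. reject H0.

U_X = 1, p = 0.008658, reject H0 at alpha = 0.1.


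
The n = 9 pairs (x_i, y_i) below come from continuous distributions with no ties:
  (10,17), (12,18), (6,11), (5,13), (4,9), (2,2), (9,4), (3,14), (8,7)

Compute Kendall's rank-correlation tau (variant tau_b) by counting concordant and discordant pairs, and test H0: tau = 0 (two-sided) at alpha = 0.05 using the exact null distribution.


Step 1: Enumerate the 36 unordered pairs (i,j) with i<j and classify each by sign(x_j-x_i) * sign(y_j-y_i).
  (1,2):dx=+2,dy=+1->C; (1,3):dx=-4,dy=-6->C; (1,4):dx=-5,dy=-4->C; (1,5):dx=-6,dy=-8->C
  (1,6):dx=-8,dy=-15->C; (1,7):dx=-1,dy=-13->C; (1,8):dx=-7,dy=-3->C; (1,9):dx=-2,dy=-10->C
  (2,3):dx=-6,dy=-7->C; (2,4):dx=-7,dy=-5->C; (2,5):dx=-8,dy=-9->C; (2,6):dx=-10,dy=-16->C
  (2,7):dx=-3,dy=-14->C; (2,8):dx=-9,dy=-4->C; (2,9):dx=-4,dy=-11->C; (3,4):dx=-1,dy=+2->D
  (3,5):dx=-2,dy=-2->C; (3,6):dx=-4,dy=-9->C; (3,7):dx=+3,dy=-7->D; (3,8):dx=-3,dy=+3->D
  (3,9):dx=+2,dy=-4->D; (4,5):dx=-1,dy=-4->C; (4,6):dx=-3,dy=-11->C; (4,7):dx=+4,dy=-9->D
  (4,8):dx=-2,dy=+1->D; (4,9):dx=+3,dy=-6->D; (5,6):dx=-2,dy=-7->C; (5,7):dx=+5,dy=-5->D
  (5,8):dx=-1,dy=+5->D; (5,9):dx=+4,dy=-2->D; (6,7):dx=+7,dy=+2->C; (6,8):dx=+1,dy=+12->C
  (6,9):dx=+6,dy=+5->C; (7,8):dx=-6,dy=+10->D; (7,9):dx=-1,dy=+3->D; (8,9):dx=+5,dy=-7->D
Step 2: C = 23, D = 13, total pairs = 36.
Step 3: tau = (C - D)/(n(n-1)/2) = (23 - 13)/36 = 0.277778.
Step 4: Exact two-sided p-value (enumerate n! = 362880 permutations of y under H0): p = 0.358488.
Step 5: alpha = 0.05. fail to reject H0.

tau_b = 0.2778 (C=23, D=13), p = 0.358488, fail to reject H0.


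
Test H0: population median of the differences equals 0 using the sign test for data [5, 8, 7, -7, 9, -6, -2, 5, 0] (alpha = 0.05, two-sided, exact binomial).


Step 1: Discard zero differences. Original n = 9; n_eff = number of nonzero differences = 8.
Nonzero differences (with sign): +5, +8, +7, -7, +9, -6, -2, +5
Step 2: Count signs: positive = 5, negative = 3.
Step 3: Under H0: P(positive) = 0.5, so the number of positives S ~ Bin(8, 0.5).
Step 4: Two-sided exact p-value = sum of Bin(8,0.5) probabilities at or below the observed probability = 0.726562.
Step 5: alpha = 0.05. fail to reject H0.

n_eff = 8, pos = 5, neg = 3, p = 0.726562, fail to reject H0.


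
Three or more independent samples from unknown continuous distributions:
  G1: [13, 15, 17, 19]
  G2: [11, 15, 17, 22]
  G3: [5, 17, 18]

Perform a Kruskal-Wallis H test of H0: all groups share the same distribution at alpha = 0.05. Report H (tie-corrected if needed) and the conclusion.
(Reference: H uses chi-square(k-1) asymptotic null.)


Step 1: Combine all N = 11 observations and assign midranks.
sorted (value, group, rank): (5,G3,1), (11,G2,2), (13,G1,3), (15,G1,4.5), (15,G2,4.5), (17,G1,7), (17,G2,7), (17,G3,7), (18,G3,9), (19,G1,10), (22,G2,11)
Step 2: Sum ranks within each group.
R_1 = 24.5 (n_1 = 4)
R_2 = 24.5 (n_2 = 4)
R_3 = 17 (n_3 = 3)
Step 3: H = 12/(N(N+1)) * sum(R_i^2/n_i) - 3(N+1)
     = 12/(11*12) * (24.5^2/4 + 24.5^2/4 + 17^2/3) - 3*12
     = 0.090909 * 396.458 - 36
     = 0.041667.
Step 4: Ties present; correction factor C = 1 - 30/(11^3 - 11) = 0.977273. Corrected H = 0.041667 / 0.977273 = 0.042636.
Step 5: Under H0, H ~ chi^2(2); p-value = 0.978908.
Step 6: alpha = 0.05. fail to reject H0.

H = 0.0426, df = 2, p = 0.978908, fail to reject H0.


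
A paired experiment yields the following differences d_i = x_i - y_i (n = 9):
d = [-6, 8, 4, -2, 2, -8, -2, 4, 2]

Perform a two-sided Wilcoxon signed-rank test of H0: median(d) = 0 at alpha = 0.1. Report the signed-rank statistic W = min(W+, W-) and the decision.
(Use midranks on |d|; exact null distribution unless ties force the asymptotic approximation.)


Step 1: Drop any zero differences (none here) and take |d_i|.
|d| = [6, 8, 4, 2, 2, 8, 2, 4, 2]
Step 2: Midrank |d_i| (ties get averaged ranks).
ranks: |6|->7, |8|->8.5, |4|->5.5, |2|->2.5, |2|->2.5, |8|->8.5, |2|->2.5, |4|->5.5, |2|->2.5
Step 3: Attach original signs; sum ranks with positive sign and with negative sign.
W+ = 8.5 + 5.5 + 2.5 + 5.5 + 2.5 = 24.5
W- = 7 + 2.5 + 8.5 + 2.5 = 20.5
(Check: W+ + W- = 45 should equal n(n+1)/2 = 45.)
Step 4: Test statistic W = min(W+, W-) = 20.5.
Step 5: Ties in |d|, so use the tie-corrected normal approximation.
        E[W] = n(n+1)/4 = 9*10/4 = 22.5.
        Tie groups: |d|=2 (t=4), |d|=4 (t=2), |d|=8 (t=2); sum(t^3 - t) = 72.
        Var[W] = n(n+1)(2n+1)/24 - sum(t^3-t)/48 = 1710/24 - 72/48 = 69.75.
        z = (W - E[W]) / sqrt(Var[W]) = (20.5 - 22.5) / 8.3516 = -0.2395.
        Two-sided p = 2*Phi(z) = 0.810738.
Step 6: alpha = 0.1. fail to reject H0.

W+ = 24.5, W- = 20.5, W = min = 20.5, p = 0.810738, fail to reject H0.


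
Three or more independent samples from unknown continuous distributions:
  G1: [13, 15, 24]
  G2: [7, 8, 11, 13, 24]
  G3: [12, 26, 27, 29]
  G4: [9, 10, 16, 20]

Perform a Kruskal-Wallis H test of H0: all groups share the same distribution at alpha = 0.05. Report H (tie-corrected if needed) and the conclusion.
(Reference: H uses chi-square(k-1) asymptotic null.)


Step 1: Combine all N = 16 observations and assign midranks.
sorted (value, group, rank): (7,G2,1), (8,G2,2), (9,G4,3), (10,G4,4), (11,G2,5), (12,G3,6), (13,G1,7.5), (13,G2,7.5), (15,G1,9), (16,G4,10), (20,G4,11), (24,G1,12.5), (24,G2,12.5), (26,G3,14), (27,G3,15), (29,G3,16)
Step 2: Sum ranks within each group.
R_1 = 29 (n_1 = 3)
R_2 = 28 (n_2 = 5)
R_3 = 51 (n_3 = 4)
R_4 = 28 (n_4 = 4)
Step 3: H = 12/(N(N+1)) * sum(R_i^2/n_i) - 3(N+1)
     = 12/(16*17) * (29^2/3 + 28^2/5 + 51^2/4 + 28^2/4) - 3*17
     = 0.044118 * 1283.38 - 51
     = 5.619853.
Step 4: Ties present; correction factor C = 1 - 12/(16^3 - 16) = 0.997059. Corrected H = 5.619853 / 0.997059 = 5.636431.
Step 5: Under H0, H ~ chi^2(3); p-value = 0.130702.
Step 6: alpha = 0.05. fail to reject H0.

H = 5.6364, df = 3, p = 0.130702, fail to reject H0.


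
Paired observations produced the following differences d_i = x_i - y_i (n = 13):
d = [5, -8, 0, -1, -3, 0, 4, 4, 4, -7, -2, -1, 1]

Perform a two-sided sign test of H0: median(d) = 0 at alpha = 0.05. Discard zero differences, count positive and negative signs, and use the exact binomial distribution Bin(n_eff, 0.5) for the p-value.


Step 1: Discard zero differences. Original n = 13; n_eff = number of nonzero differences = 11.
Nonzero differences (with sign): +5, -8, -1, -3, +4, +4, +4, -7, -2, -1, +1
Step 2: Count signs: positive = 5, negative = 6.
Step 3: Under H0: P(positive) = 0.5, so the number of positives S ~ Bin(11, 0.5).
Step 4: Two-sided exact p-value = sum of Bin(11,0.5) probabilities at or below the observed probability = 1.000000.
Step 5: alpha = 0.05. fail to reject H0.

n_eff = 11, pos = 5, neg = 6, p = 1.000000, fail to reject H0.


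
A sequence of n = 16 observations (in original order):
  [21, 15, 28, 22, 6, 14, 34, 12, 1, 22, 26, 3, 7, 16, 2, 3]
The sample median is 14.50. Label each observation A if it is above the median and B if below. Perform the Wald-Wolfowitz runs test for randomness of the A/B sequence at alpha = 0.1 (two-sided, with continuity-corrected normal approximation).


Step 1: Compute median = 14.50; label A = above, B = below.
Labels in order: AAAABBABBAABBABB  (n_A = 8, n_B = 8)
Step 2: Count runs R = 8.
Step 3: Under H0 (random ordering), E[R] = 2*n_A*n_B/(n_A+n_B) + 1 = 2*8*8/16 + 1 = 9.0000.
        Var[R] = 2*n_A*n_B*(2*n_A*n_B - n_A - n_B) / ((n_A+n_B)^2 * (n_A+n_B-1)) = 14336/3840 = 3.7333.
        SD[R] = 1.9322.
Step 4: Continuity-corrected z = (R + 0.5 - E[R]) / SD[R] = (8 + 0.5 - 9.0000) / 1.9322 = -0.2588.
Step 5: Two-sided p-value via normal approximation = 2*(1 - Phi(|z|)) = 0.795809.
Step 6: alpha = 0.1. fail to reject H0.

R = 8, z = -0.2588, p = 0.795809, fail to reject H0.


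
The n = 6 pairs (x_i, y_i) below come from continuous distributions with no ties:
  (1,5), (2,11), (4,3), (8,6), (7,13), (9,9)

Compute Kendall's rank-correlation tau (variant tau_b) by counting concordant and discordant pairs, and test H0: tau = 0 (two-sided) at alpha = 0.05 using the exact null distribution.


Step 1: Enumerate the 15 unordered pairs (i,j) with i<j and classify each by sign(x_j-x_i) * sign(y_j-y_i).
  (1,2):dx=+1,dy=+6->C; (1,3):dx=+3,dy=-2->D; (1,4):dx=+7,dy=+1->C; (1,5):dx=+6,dy=+8->C
  (1,6):dx=+8,dy=+4->C; (2,3):dx=+2,dy=-8->D; (2,4):dx=+6,dy=-5->D; (2,5):dx=+5,dy=+2->C
  (2,6):dx=+7,dy=-2->D; (3,4):dx=+4,dy=+3->C; (3,5):dx=+3,dy=+10->C; (3,6):dx=+5,dy=+6->C
  (4,5):dx=-1,dy=+7->D; (4,6):dx=+1,dy=+3->C; (5,6):dx=+2,dy=-4->D
Step 2: C = 9, D = 6, total pairs = 15.
Step 3: tau = (C - D)/(n(n-1)/2) = (9 - 6)/15 = 0.200000.
Step 4: Exact two-sided p-value (enumerate n! = 720 permutations of y under H0): p = 0.719444.
Step 5: alpha = 0.05. fail to reject H0.

tau_b = 0.2000 (C=9, D=6), p = 0.719444, fail to reject H0.


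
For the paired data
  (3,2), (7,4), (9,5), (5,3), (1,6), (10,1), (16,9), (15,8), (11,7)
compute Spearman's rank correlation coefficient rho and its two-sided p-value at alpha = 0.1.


Step 1: Rank x and y separately (midranks; no ties here).
rank(x): 3->2, 7->4, 9->5, 5->3, 1->1, 10->6, 16->9, 15->8, 11->7
rank(y): 2->2, 4->4, 5->5, 3->3, 6->6, 1->1, 9->9, 8->8, 7->7
Step 2: d_i = R_x(i) - R_y(i); compute d_i^2.
  (2-2)^2=0, (4-4)^2=0, (5-5)^2=0, (3-3)^2=0, (1-6)^2=25, (6-1)^2=25, (9-9)^2=0, (8-8)^2=0, (7-7)^2=0
sum(d^2) = 50.
Step 3: rho = 1 - 6*50 / (9*(9^2 - 1)) = 1 - 300/720 = 0.583333.
Step 4: Under H0, t = rho * sqrt((n-2)/(1-rho^2)) = 1.9001 ~ t(7).
Step 5: Two-sided p-value from the t-distribution with 7 df = 0.099186.
Step 6: alpha = 0.1. reject H0.

rho = 0.5833, p = 0.099186, reject H0 at alpha = 0.1.


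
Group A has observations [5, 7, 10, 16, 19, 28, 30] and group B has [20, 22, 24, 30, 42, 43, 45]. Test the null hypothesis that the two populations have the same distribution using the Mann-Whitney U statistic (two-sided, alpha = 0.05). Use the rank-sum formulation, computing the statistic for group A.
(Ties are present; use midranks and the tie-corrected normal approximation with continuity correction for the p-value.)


Step 1: Combine and sort all 14 observations; assign midranks.
sorted (value, group): (5,X), (7,X), (10,X), (16,X), (19,X), (20,Y), (22,Y), (24,Y), (28,X), (30,X), (30,Y), (42,Y), (43,Y), (45,Y)
ranks: 5->1, 7->2, 10->3, 16->4, 19->5, 20->6, 22->7, 24->8, 28->9, 30->10.5, 30->10.5, 42->12, 43->13, 45->14
Step 2: Rank sum for X: R1 = 1 + 2 + 3 + 4 + 5 + 9 + 10.5 = 34.5.
Step 3: U_X = R1 - n1(n1+1)/2 = 34.5 - 7*8/2 = 34.5 - 28 = 6.5.
       U_Y = n1*n2 - U_X = 49 - 6.5 = 42.5.
Step 4: Ties are present, so use the tie-corrected normal approximation (with continuity correction) for the p-value.
Step 5: p-value = 0.025187; compare to alpha = 0.05. reject H0.

U_X = 6.5, p = 0.025187, reject H0 at alpha = 0.05.


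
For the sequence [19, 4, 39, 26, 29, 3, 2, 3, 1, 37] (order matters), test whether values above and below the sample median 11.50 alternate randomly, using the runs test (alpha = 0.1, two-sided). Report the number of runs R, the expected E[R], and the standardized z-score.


Step 1: Compute median = 11.50; label A = above, B = below.
Labels in order: ABAAABBBBA  (n_A = 5, n_B = 5)
Step 2: Count runs R = 5.
Step 3: Under H0 (random ordering), E[R] = 2*n_A*n_B/(n_A+n_B) + 1 = 2*5*5/10 + 1 = 6.0000.
        Var[R] = 2*n_A*n_B*(2*n_A*n_B - n_A - n_B) / ((n_A+n_B)^2 * (n_A+n_B-1)) = 2000/900 = 2.2222.
        SD[R] = 1.4907.
Step 4: Continuity-corrected z = (R + 0.5 - E[R]) / SD[R] = (5 + 0.5 - 6.0000) / 1.4907 = -0.3354.
Step 5: Two-sided p-value via normal approximation = 2*(1 - Phi(|z|)) = 0.737316.
Step 6: alpha = 0.1. fail to reject H0.

R = 5, z = -0.3354, p = 0.737316, fail to reject H0.


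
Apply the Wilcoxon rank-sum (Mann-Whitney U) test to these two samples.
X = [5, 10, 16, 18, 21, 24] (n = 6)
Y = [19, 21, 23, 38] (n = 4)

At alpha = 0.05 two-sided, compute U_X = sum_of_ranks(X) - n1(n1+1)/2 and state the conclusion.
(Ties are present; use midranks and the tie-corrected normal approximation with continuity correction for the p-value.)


Step 1: Combine and sort all 10 observations; assign midranks.
sorted (value, group): (5,X), (10,X), (16,X), (18,X), (19,Y), (21,X), (21,Y), (23,Y), (24,X), (38,Y)
ranks: 5->1, 10->2, 16->3, 18->4, 19->5, 21->6.5, 21->6.5, 23->8, 24->9, 38->10
Step 2: Rank sum for X: R1 = 1 + 2 + 3 + 4 + 6.5 + 9 = 25.5.
Step 3: U_X = R1 - n1(n1+1)/2 = 25.5 - 6*7/2 = 25.5 - 21 = 4.5.
       U_Y = n1*n2 - U_X = 24 - 4.5 = 19.5.
Step 4: Ties are present, so use the tie-corrected normal approximation (with continuity correction) for the p-value.
Step 5: p-value = 0.134407; compare to alpha = 0.05. fail to reject H0.

U_X = 4.5, p = 0.134407, fail to reject H0 at alpha = 0.05.


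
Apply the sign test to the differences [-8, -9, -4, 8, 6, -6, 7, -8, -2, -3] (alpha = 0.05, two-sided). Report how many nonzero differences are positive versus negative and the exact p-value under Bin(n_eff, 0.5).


Step 1: Discard zero differences. Original n = 10; n_eff = number of nonzero differences = 10.
Nonzero differences (with sign): -8, -9, -4, +8, +6, -6, +7, -8, -2, -3
Step 2: Count signs: positive = 3, negative = 7.
Step 3: Under H0: P(positive) = 0.5, so the number of positives S ~ Bin(10, 0.5).
Step 4: Two-sided exact p-value = sum of Bin(10,0.5) probabilities at or below the observed probability = 0.343750.
Step 5: alpha = 0.05. fail to reject H0.

n_eff = 10, pos = 3, neg = 7, p = 0.343750, fail to reject H0.


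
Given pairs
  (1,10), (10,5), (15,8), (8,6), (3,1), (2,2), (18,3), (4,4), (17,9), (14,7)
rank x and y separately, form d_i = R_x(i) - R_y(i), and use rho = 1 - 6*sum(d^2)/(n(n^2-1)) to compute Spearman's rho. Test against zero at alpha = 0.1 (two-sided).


Step 1: Rank x and y separately (midranks; no ties here).
rank(x): 1->1, 10->6, 15->8, 8->5, 3->3, 2->2, 18->10, 4->4, 17->9, 14->7
rank(y): 10->10, 5->5, 8->8, 6->6, 1->1, 2->2, 3->3, 4->4, 9->9, 7->7
Step 2: d_i = R_x(i) - R_y(i); compute d_i^2.
  (1-10)^2=81, (6-5)^2=1, (8-8)^2=0, (5-6)^2=1, (3-1)^2=4, (2-2)^2=0, (10-3)^2=49, (4-4)^2=0, (9-9)^2=0, (7-7)^2=0
sum(d^2) = 136.
Step 3: rho = 1 - 6*136 / (10*(10^2 - 1)) = 1 - 816/990 = 0.175758.
Step 4: Under H0, t = rho * sqrt((n-2)/(1-rho^2)) = 0.5050 ~ t(8).
Step 5: Two-sided p-value from the t-distribution with 8 df = 0.627188.
Step 6: alpha = 0.1. fail to reject H0.

rho = 0.1758, p = 0.627188, fail to reject H0 at alpha = 0.1.


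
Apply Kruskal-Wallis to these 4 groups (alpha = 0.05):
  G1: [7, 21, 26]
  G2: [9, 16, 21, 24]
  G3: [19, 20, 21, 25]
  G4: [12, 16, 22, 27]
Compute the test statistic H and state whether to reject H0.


Step 1: Combine all N = 15 observations and assign midranks.
sorted (value, group, rank): (7,G1,1), (9,G2,2), (12,G4,3), (16,G2,4.5), (16,G4,4.5), (19,G3,6), (20,G3,7), (21,G1,9), (21,G2,9), (21,G3,9), (22,G4,11), (24,G2,12), (25,G3,13), (26,G1,14), (27,G4,15)
Step 2: Sum ranks within each group.
R_1 = 24 (n_1 = 3)
R_2 = 27.5 (n_2 = 4)
R_3 = 35 (n_3 = 4)
R_4 = 33.5 (n_4 = 4)
Step 3: H = 12/(N(N+1)) * sum(R_i^2/n_i) - 3(N+1)
     = 12/(15*16) * (24^2/3 + 27.5^2/4 + 35^2/4 + 33.5^2/4) - 3*16
     = 0.050000 * 967.875 - 48
     = 0.393750.
Step 4: Ties present; correction factor C = 1 - 30/(15^3 - 15) = 0.991071. Corrected H = 0.393750 / 0.991071 = 0.397297.
Step 5: Under H0, H ~ chi^2(3); p-value = 0.940800.
Step 6: alpha = 0.05. fail to reject H0.

H = 0.3973, df = 3, p = 0.940800, fail to reject H0.


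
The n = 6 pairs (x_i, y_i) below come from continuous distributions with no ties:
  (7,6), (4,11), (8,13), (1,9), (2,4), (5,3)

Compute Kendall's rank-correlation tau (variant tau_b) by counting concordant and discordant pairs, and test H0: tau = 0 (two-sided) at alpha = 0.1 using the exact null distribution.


Step 1: Enumerate the 15 unordered pairs (i,j) with i<j and classify each by sign(x_j-x_i) * sign(y_j-y_i).
  (1,2):dx=-3,dy=+5->D; (1,3):dx=+1,dy=+7->C; (1,4):dx=-6,dy=+3->D; (1,5):dx=-5,dy=-2->C
  (1,6):dx=-2,dy=-3->C; (2,3):dx=+4,dy=+2->C; (2,4):dx=-3,dy=-2->C; (2,5):dx=-2,dy=-7->C
  (2,6):dx=+1,dy=-8->D; (3,4):dx=-7,dy=-4->C; (3,5):dx=-6,dy=-9->C; (3,6):dx=-3,dy=-10->C
  (4,5):dx=+1,dy=-5->D; (4,6):dx=+4,dy=-6->D; (5,6):dx=+3,dy=-1->D
Step 2: C = 9, D = 6, total pairs = 15.
Step 3: tau = (C - D)/(n(n-1)/2) = (9 - 6)/15 = 0.200000.
Step 4: Exact two-sided p-value (enumerate n! = 720 permutations of y under H0): p = 0.719444.
Step 5: alpha = 0.1. fail to reject H0.

tau_b = 0.2000 (C=9, D=6), p = 0.719444, fail to reject H0.


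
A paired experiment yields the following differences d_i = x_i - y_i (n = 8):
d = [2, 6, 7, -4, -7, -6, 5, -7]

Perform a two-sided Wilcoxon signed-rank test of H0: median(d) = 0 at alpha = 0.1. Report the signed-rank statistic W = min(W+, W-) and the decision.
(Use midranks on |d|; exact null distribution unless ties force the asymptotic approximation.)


Step 1: Drop any zero differences (none here) and take |d_i|.
|d| = [2, 6, 7, 4, 7, 6, 5, 7]
Step 2: Midrank |d_i| (ties get averaged ranks).
ranks: |2|->1, |6|->4.5, |7|->7, |4|->2, |7|->7, |6|->4.5, |5|->3, |7|->7
Step 3: Attach original signs; sum ranks with positive sign and with negative sign.
W+ = 1 + 4.5 + 7 + 3 = 15.5
W- = 2 + 7 + 4.5 + 7 = 20.5
(Check: W+ + W- = 36 should equal n(n+1)/2 = 36.)
Step 4: Test statistic W = min(W+, W-) = 15.5.
Step 5: Ties in |d|, so use the tie-corrected normal approximation.
        E[W] = n(n+1)/4 = 8*9/4 = 18.
        Tie groups: |d|=6 (t=2), |d|=7 (t=3); sum(t^3 - t) = 30.
        Var[W] = n(n+1)(2n+1)/24 - sum(t^3-t)/48 = 1224/24 - 30/48 = 50.375.
        z = (W - E[W]) / sqrt(Var[W]) = (15.5 - 18) / 7.0975 = -0.3522.
        Two-sided p = 2*Phi(z) = 0.724662.
Step 6: alpha = 0.1. fail to reject H0.

W+ = 15.5, W- = 20.5, W = min = 15.5, p = 0.724662, fail to reject H0.


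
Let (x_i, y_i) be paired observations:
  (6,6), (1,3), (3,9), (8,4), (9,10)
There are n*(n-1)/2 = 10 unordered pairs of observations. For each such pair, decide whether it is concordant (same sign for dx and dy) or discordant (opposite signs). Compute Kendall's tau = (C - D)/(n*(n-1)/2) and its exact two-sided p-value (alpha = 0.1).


Step 1: Enumerate the 10 unordered pairs (i,j) with i<j and classify each by sign(x_j-x_i) * sign(y_j-y_i).
  (1,2):dx=-5,dy=-3->C; (1,3):dx=-3,dy=+3->D; (1,4):dx=+2,dy=-2->D; (1,5):dx=+3,dy=+4->C
  (2,3):dx=+2,dy=+6->C; (2,4):dx=+7,dy=+1->C; (2,5):dx=+8,dy=+7->C; (3,4):dx=+5,dy=-5->D
  (3,5):dx=+6,dy=+1->C; (4,5):dx=+1,dy=+6->C
Step 2: C = 7, D = 3, total pairs = 10.
Step 3: tau = (C - D)/(n(n-1)/2) = (7 - 3)/10 = 0.400000.
Step 4: Exact two-sided p-value (enumerate n! = 120 permutations of y under H0): p = 0.483333.
Step 5: alpha = 0.1. fail to reject H0.

tau_b = 0.4000 (C=7, D=3), p = 0.483333, fail to reject H0.


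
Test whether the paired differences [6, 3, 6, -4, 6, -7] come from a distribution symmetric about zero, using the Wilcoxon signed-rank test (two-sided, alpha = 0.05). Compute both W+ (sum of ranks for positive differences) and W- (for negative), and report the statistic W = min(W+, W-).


Step 1: Drop any zero differences (none here) and take |d_i|.
|d| = [6, 3, 6, 4, 6, 7]
Step 2: Midrank |d_i| (ties get averaged ranks).
ranks: |6|->4, |3|->1, |6|->4, |4|->2, |6|->4, |7|->6
Step 3: Attach original signs; sum ranks with positive sign and with negative sign.
W+ = 4 + 1 + 4 + 4 = 13
W- = 2 + 6 = 8
(Check: W+ + W- = 21 should equal n(n+1)/2 = 21.)
Step 4: Test statistic W = min(W+, W-) = 8.
Step 5: Ties in |d|, so use the tie-corrected normal approximation.
        E[W] = n(n+1)/4 = 6*7/4 = 10.5.
        Tie groups: |d|=6 (t=3); sum(t^3 - t) = 24.
        Var[W] = n(n+1)(2n+1)/24 - sum(t^3-t)/48 = 546/24 - 24/48 = 22.25.
        z = (W - E[W]) / sqrt(Var[W]) = (8 - 10.5) / 4.7170 = -0.5300.
        Two-sided p = 2*Phi(z) = 0.596113.
Step 6: alpha = 0.05. fail to reject H0.

W+ = 13, W- = 8, W = min = 8, p = 0.596113, fail to reject H0.


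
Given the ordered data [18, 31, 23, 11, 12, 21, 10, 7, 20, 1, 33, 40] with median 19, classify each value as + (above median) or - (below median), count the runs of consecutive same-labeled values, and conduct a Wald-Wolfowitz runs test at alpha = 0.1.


Step 1: Compute median = 19; label A = above, B = below.
Labels in order: BAABBABBABAA  (n_A = 6, n_B = 6)
Step 2: Count runs R = 8.
Step 3: Under H0 (random ordering), E[R] = 2*n_A*n_B/(n_A+n_B) + 1 = 2*6*6/12 + 1 = 7.0000.
        Var[R] = 2*n_A*n_B*(2*n_A*n_B - n_A - n_B) / ((n_A+n_B)^2 * (n_A+n_B-1)) = 4320/1584 = 2.7273.
        SD[R] = 1.6514.
Step 4: Continuity-corrected z = (R - 0.5 - E[R]) / SD[R] = (8 - 0.5 - 7.0000) / 1.6514 = 0.3028.
Step 5: Two-sided p-value via normal approximation = 2*(1 - Phi(|z|)) = 0.762069.
Step 6: alpha = 0.1. fail to reject H0.

R = 8, z = 0.3028, p = 0.762069, fail to reject H0.


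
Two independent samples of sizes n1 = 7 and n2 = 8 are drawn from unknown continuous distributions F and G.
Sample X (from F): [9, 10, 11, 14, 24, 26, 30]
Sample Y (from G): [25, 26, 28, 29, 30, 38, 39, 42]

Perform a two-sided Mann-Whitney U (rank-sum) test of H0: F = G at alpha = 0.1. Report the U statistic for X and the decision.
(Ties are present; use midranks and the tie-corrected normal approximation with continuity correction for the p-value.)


Step 1: Combine and sort all 15 observations; assign midranks.
sorted (value, group): (9,X), (10,X), (11,X), (14,X), (24,X), (25,Y), (26,X), (26,Y), (28,Y), (29,Y), (30,X), (30,Y), (38,Y), (39,Y), (42,Y)
ranks: 9->1, 10->2, 11->3, 14->4, 24->5, 25->6, 26->7.5, 26->7.5, 28->9, 29->10, 30->11.5, 30->11.5, 38->13, 39->14, 42->15
Step 2: Rank sum for X: R1 = 1 + 2 + 3 + 4 + 5 + 7.5 + 11.5 = 34.
Step 3: U_X = R1 - n1(n1+1)/2 = 34 - 7*8/2 = 34 - 28 = 6.
       U_Y = n1*n2 - U_X = 56 - 6 = 50.
Step 4: Ties are present, so use the tie-corrected normal approximation (with continuity correction) for the p-value.
Step 5: p-value = 0.012681; compare to alpha = 0.1. reject H0.

U_X = 6, p = 0.012681, reject H0 at alpha = 0.1.
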